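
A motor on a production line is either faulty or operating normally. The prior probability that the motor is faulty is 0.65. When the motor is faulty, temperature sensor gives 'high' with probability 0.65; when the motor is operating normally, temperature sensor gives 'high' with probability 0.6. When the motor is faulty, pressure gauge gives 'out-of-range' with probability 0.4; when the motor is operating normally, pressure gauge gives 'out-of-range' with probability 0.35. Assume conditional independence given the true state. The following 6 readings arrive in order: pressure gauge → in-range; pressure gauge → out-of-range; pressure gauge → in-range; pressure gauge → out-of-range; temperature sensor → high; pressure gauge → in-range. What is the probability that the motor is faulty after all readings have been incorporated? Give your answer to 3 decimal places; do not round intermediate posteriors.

Each posterior becomes the prior for the next update.
After pressure gauge='in-range': P(faulty) = 0.6·0.6500 / (0.6·0.6500 + 0.65·0.3500) ≈ 0.6316
After pressure gauge='out-of-range': P(faulty) = 0.4·0.6316 / (0.4·0.6316 + 0.35·0.3684) ≈ 0.6621
After pressure gauge='in-range': P(faulty) = 0.6·0.6621 / (0.6·0.6621 + 0.65·0.3379) ≈ 0.6439
After pressure gauge='out-of-range': P(faulty) = 0.4·0.6439 / (0.4·0.6439 + 0.35·0.3561) ≈ 0.6739
After temperature sensor='high': P(faulty) = 0.65·0.6739 / (0.65·0.6739 + 0.6·0.3261) ≈ 0.6913
After pressure gauge='in-range': P(faulty) = 0.6·0.6913 / (0.6·0.6913 + 0.65·0.3087) ≈ 0.6739

0.674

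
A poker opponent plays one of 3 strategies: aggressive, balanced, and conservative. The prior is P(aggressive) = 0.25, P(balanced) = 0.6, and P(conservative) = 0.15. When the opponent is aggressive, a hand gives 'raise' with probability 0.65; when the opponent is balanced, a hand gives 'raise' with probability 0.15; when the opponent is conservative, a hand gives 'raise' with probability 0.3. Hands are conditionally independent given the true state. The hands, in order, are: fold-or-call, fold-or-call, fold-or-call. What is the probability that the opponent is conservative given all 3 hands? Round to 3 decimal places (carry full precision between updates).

Apply Bayes' rule sequentially, carrying P(conservative) forward.
After 'fold-or-call': normaliser = 0.35·0.2500 + 0.85·0.6000 + 0.7·0.1500; P(aggressive) ≈ 0.1246, P(balanced) ≈ 0.7260, P(conservative) ≈ 0.1495
After 'fold-or-call': normaliser = 0.35·0.1246 + 0.85·0.7260 + 0.7·0.1495; P(aggressive) ≈ 0.0570, P(balanced) ≈ 0.8063, P(conservative) ≈ 0.1367
After 'fold-or-call': normaliser = 0.35·0.0570 + 0.85·0.8063 + 0.7·0.1367; P(aggressive) ≈ 0.0249, P(balanced) ≈ 0.8556, P(conservative) ≈ 0.1195

0.119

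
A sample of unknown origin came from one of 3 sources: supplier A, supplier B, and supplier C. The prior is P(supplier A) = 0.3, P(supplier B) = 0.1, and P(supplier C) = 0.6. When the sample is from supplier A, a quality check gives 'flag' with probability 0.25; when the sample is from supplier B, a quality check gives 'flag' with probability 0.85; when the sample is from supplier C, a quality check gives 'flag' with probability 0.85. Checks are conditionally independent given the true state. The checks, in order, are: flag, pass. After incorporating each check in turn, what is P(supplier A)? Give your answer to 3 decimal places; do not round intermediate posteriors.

After 'flag': normaliser = 0.25·0.3000 + 0.85·0.1000 + 0.85·0.6000; P(supplier A) ≈ 0.1119, P(supplier B) ≈ 0.1269, P(supplier C) ≈ 0.7612
After 'pass': normaliser = 0.75·0.1119 + 0.15·0.1269 + 0.15·0.7612; P(supplier A) ≈ 0.3866, P(supplier B) ≈ 0.0876, P(supplier C) ≈ 0.5258

0.387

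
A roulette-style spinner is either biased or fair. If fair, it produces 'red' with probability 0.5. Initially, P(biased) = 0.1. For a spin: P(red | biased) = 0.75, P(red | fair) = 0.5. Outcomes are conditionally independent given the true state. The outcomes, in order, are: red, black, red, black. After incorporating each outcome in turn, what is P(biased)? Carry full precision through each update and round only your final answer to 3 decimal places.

0.059

After 'red': P(biased) = 0.75·0.1000 / (0.75·0.1000 + 0.5·0.9000) ≈ 0.1429
After 'black': P(biased) = 0.25·0.1429 / (0.25·0.1429 + 0.5·0.8571) ≈ 0.0769
After 'red': P(biased) = 0.75·0.0769 / (0.75·0.0769 + 0.5·0.9231) ≈ 0.1111
After 'black': P(biased) = 0.25·0.1111 / (0.25·0.1111 + 0.5·0.8889) ≈ 0.0588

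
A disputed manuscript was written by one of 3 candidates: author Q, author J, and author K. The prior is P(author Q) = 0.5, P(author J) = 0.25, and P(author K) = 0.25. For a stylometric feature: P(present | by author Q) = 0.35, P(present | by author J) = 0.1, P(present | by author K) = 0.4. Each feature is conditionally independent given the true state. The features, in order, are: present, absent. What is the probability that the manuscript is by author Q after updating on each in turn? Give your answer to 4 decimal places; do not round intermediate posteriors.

After 'present': normaliser = 0.35·0.5000 + 0.1·0.2500 + 0.4·0.2500; P(author Q) ≈ 0.5833, P(author J) ≈ 0.0833, P(author K) ≈ 0.3333
After 'absent': normaliser = 0.65·0.5833 + 0.9·0.0833 + 0.6·0.3333; P(author Q) ≈ 0.5796, P(author J) ≈ 0.1146, P(author K) ≈ 0.3057

0.5796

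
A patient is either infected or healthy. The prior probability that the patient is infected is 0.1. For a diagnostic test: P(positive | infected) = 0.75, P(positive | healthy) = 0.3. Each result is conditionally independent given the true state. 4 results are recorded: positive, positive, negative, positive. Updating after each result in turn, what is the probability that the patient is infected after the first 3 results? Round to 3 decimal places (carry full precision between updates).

After 'positive': P(infected) = 0.75·0.1000 / (0.75·0.1000 + 0.3·0.9000) ≈ 0.2174
After 'positive': P(infected) = 0.75·0.2174 / (0.75·0.2174 + 0.3·0.7826) ≈ 0.4098
After 'negative': P(infected) = 0.25·0.4098 / (0.25·0.4098 + 0.7·0.5902) ≈ 0.1987

0.199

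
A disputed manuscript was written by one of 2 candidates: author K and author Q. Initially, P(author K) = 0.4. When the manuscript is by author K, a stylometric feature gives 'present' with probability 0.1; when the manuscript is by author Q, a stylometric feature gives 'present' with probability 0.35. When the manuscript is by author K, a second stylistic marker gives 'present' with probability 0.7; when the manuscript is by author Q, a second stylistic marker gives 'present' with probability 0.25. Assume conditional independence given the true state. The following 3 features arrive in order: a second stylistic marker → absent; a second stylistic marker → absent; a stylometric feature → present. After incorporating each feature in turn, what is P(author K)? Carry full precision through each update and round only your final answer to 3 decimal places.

0.030

After a second stylistic marker='absent': P(author K) = 0.3·0.4000 / (0.3·0.4000 + 0.75·0.6000) ≈ 0.2105
After a second stylistic marker='absent': P(author K) = 0.3·0.2105 / (0.3·0.2105 + 0.75·0.7895) ≈ 0.0964
After a stylometric feature='present': P(author K) = 0.1·0.0964 / (0.1·0.0964 + 0.35·0.9036) ≈ 0.0296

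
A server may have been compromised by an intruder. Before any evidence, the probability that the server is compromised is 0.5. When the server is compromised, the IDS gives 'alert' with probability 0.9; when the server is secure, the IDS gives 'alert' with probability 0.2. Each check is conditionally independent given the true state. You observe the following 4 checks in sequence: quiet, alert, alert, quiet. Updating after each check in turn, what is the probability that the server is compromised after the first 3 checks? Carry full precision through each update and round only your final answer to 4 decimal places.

Each posterior becomes the prior for the next update.
After 'quiet': P(compromised) = 0.1·0.5000 / (0.1·0.5000 + 0.8·0.5000) ≈ 0.1111
After 'alert': P(compromised) = 0.9·0.1111 / (0.9·0.1111 + 0.2·0.8889) ≈ 0.3600
After 'alert': P(compromised) = 0.9·0.3600 / (0.9·0.3600 + 0.2·0.6400) ≈ 0.7168

0.7168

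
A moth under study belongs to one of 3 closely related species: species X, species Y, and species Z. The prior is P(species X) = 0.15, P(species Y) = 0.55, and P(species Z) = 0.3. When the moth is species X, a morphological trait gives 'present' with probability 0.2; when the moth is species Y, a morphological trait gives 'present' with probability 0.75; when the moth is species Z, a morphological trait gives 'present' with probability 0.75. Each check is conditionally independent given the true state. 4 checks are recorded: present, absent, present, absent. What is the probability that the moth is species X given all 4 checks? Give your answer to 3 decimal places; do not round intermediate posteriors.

0.114

After 'present': normaliser = 0.2·0.1500 + 0.75·0.5500 + 0.75·0.3000; P(species X) ≈ 0.0449, P(species Y) ≈ 0.6180, P(species Z) ≈ 0.3371
After 'absent': normaliser = 0.8·0.0449 + 0.25·0.6180 + 0.25·0.3371; P(species X) ≈ 0.1309, P(species Y) ≈ 0.5624, P(species Z) ≈ 0.3067
After 'present': normaliser = 0.2·0.1309 + 0.75·0.5624 + 0.75·0.3067; P(species X) ≈ 0.0386, P(species Y) ≈ 0.6221, P(species Z) ≈ 0.3393
After 'absent': normaliser = 0.8·0.0386 + 0.25·0.6221 + 0.25·0.3393; P(species X) ≈ 0.1139, P(species Y) ≈ 0.5734, P(species Z) ≈ 0.3128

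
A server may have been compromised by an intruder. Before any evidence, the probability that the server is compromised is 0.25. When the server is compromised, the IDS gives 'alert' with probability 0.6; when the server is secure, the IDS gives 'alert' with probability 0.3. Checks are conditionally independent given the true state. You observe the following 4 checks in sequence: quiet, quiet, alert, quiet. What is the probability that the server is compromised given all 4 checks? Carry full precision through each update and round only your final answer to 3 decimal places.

After 'quiet': P(compromised) = 0.4·0.2500 / (0.4·0.2500 + 0.7·0.7500) ≈ 0.1600
After 'quiet': P(compromised) = 0.4·0.1600 / (0.4·0.1600 + 0.7·0.8400) ≈ 0.0982
After 'alert': P(compromised) = 0.6·0.0982 / (0.6·0.0982 + 0.3·0.9018) ≈ 0.1788
After 'quiet': P(compromised) = 0.4·0.1788 / (0.4·0.1788 + 0.7·0.8212) ≈ 0.1106

0.111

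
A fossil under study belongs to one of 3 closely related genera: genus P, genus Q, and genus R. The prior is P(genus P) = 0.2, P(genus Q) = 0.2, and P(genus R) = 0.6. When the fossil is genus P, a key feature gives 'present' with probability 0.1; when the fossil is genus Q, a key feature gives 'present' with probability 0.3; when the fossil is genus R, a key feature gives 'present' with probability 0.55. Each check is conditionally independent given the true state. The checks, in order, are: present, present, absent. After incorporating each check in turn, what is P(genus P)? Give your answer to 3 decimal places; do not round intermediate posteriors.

Each posterior becomes the prior for the next update.
After 'present': normaliser = 0.1·0.2000 + 0.3·0.2000 + 0.55·0.6000; P(genus P) ≈ 0.0488, P(genus Q) ≈ 0.1463, P(genus R) ≈ 0.8049
After 'present': normaliser = 0.1·0.0488 + 0.3·0.1463 + 0.55·0.8049; P(genus P) ≈ 0.0099, P(genus Q) ≈ 0.0893, P(genus R) ≈ 0.9007
After 'absent': normaliser = 0.9·0.0099 + 0.7·0.0893 + 0.45·0.9007; P(genus P) ≈ 0.0187, P(genus Q) ≈ 0.1311, P(genus R) ≈ 0.8501

0.019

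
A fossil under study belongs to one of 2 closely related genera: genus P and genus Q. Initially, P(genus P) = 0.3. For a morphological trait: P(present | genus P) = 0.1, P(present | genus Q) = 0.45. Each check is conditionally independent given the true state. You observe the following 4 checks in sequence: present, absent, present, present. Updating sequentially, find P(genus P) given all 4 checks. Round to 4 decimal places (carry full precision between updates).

0.0076

Apply Bayes' rule sequentially, carrying P(genus P) forward.
After 'present': P(genus P) = 0.1·0.3000 / (0.1·0.3000 + 0.45·0.7000) ≈ 0.0870
After 'absent': P(genus P) = 0.9·0.0870 / (0.9·0.0870 + 0.55·0.9130) ≈ 0.1348
After 'present': P(genus P) = 0.1·0.1348 / (0.1·0.1348 + 0.45·0.8652) ≈ 0.0335
After 'present': P(genus P) = 0.1·0.0335 / (0.1·0.0335 + 0.45·0.9665) ≈ 0.0076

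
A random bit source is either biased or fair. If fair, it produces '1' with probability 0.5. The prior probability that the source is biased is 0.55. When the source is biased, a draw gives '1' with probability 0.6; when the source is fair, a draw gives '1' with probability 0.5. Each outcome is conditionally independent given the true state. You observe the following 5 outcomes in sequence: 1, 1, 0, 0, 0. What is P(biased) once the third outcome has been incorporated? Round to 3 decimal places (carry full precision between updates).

After '1': P(biased) = 0.6·0.5500 / (0.6·0.5500 + 0.5·0.4500) ≈ 0.5946
After '1': P(biased) = 0.6·0.5946 / (0.6·0.5946 + 0.5·0.4054) ≈ 0.6377
After '0': P(biased) = 0.4·0.6377 / (0.4·0.6377 + 0.5·0.3623) ≈ 0.5847

0.585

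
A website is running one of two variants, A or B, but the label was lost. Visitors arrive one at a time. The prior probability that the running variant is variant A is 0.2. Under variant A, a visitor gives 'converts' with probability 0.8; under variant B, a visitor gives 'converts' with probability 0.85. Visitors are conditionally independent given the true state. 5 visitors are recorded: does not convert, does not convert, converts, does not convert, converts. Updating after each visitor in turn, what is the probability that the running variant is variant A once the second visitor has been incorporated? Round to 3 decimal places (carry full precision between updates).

After 'does not convert': P(A) = 0.2·0.2000 / (0.2·0.2000 + 0.15·0.8000) ≈ 0.2500
After 'does not convert': P(A) = 0.2·0.2500 / (0.2·0.2500 + 0.15·0.7500) ≈ 0.3077

0.308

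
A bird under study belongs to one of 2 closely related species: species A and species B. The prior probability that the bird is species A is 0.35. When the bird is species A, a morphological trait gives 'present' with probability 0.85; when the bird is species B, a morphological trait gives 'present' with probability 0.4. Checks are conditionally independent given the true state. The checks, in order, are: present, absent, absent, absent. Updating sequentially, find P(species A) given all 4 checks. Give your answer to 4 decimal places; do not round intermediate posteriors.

0.0176

After 'present': P(species A) = 0.85·0.3500 / (0.85·0.3500 + 0.4·0.6500) ≈ 0.5336
After 'absent': P(species A) = 0.15·0.5336 / (0.15·0.5336 + 0.6·0.4664) ≈ 0.2224
After 'absent': P(species A) = 0.15·0.2224 / (0.15·0.2224 + 0.6·0.7776) ≈ 0.0667
After 'absent': P(species A) = 0.15·0.0667 / (0.15·0.0667 + 0.6·0.9333) ≈ 0.0176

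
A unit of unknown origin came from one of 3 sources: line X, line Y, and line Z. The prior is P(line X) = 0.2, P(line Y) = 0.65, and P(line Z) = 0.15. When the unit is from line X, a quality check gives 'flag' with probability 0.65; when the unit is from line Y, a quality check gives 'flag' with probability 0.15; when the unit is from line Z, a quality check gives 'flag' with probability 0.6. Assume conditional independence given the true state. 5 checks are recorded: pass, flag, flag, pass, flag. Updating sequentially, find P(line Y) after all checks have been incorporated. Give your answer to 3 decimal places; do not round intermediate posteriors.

0.117

After 'pass': normaliser = 0.35·0.2000 + 0.85·0.6500 + 0.4·0.1500; P(line X) ≈ 0.1026, P(line Y) ≈ 0.8095, P(line Z) ≈ 0.0879
After 'flag': normaliser = 0.65·0.1026 + 0.15·0.8095 + 0.6·0.0879; P(line X) ≈ 0.2768, P(line Y) ≈ 0.5042, P(line Z) ≈ 0.2190
After 'flag': normaliser = 0.65·0.2768 + 0.15·0.5042 + 0.6·0.2190; P(line X) ≈ 0.4650, P(line Y) ≈ 0.1954, P(line Z) ≈ 0.3396
After 'pass': normaliser = 0.35·0.4650 + 0.85·0.1954 + 0.4·0.3396; P(line X) ≈ 0.3502, P(line Y) ≈ 0.3575, P(line Z) ≈ 0.2923
After 'flag': normaliser = 0.65·0.3502 + 0.15·0.3575 + 0.6·0.2923; P(line X) ≈ 0.4985, P(line Y) ≈ 0.1174, P(line Z) ≈ 0.3841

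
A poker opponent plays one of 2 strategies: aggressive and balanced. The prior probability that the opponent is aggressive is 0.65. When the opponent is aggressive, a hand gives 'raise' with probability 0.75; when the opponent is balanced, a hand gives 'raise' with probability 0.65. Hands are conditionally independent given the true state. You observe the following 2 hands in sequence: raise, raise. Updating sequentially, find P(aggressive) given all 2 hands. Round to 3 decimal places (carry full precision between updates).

0.712

After 'raise': P(aggressive) = 0.75·0.6500 / (0.75·0.6500 + 0.65·0.3500) ≈ 0.6818
After 'raise': P(aggressive) = 0.75·0.6818 / (0.75·0.6818 + 0.65·0.3182) ≈ 0.7120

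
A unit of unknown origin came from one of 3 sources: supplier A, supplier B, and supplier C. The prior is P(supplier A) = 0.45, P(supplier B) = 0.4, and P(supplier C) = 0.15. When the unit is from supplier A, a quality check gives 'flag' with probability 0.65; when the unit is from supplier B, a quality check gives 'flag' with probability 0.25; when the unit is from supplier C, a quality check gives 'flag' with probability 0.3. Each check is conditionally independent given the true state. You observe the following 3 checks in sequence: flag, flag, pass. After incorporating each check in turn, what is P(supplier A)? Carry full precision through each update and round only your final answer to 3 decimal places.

0.702

Each posterior becomes the prior for the next update.
After 'flag': normaliser = 0.65·0.4500 + 0.25·0.4000 + 0.3·0.1500; P(supplier A) ≈ 0.6686, P(supplier B) ≈ 0.2286, P(supplier C) ≈ 0.1029
After 'flag': normaliser = 0.65·0.6686 + 0.25·0.2286 + 0.3·0.1029; P(supplier A) ≈ 0.8316, P(supplier B) ≈ 0.1093, P(supplier C) ≈ 0.0590
After 'pass': normaliser = 0.35·0.8316 + 0.75·0.1093 + 0.7·0.0590; P(supplier A) ≈ 0.7024, P(supplier B) ≈ 0.1979, P(supplier C) ≈ 0.0997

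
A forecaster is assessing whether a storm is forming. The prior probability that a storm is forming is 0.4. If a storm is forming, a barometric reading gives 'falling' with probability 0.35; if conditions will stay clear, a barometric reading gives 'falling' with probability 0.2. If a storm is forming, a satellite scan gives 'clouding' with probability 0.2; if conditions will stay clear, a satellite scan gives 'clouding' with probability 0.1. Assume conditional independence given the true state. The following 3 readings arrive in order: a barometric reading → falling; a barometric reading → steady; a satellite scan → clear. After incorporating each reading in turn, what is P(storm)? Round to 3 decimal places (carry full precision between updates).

0.457

After a barometric reading='falling': P(storm) = 0.35·0.4000 / (0.35·0.4000 + 0.2·0.6000) ≈ 0.5385
After a barometric reading='steady': P(storm) = 0.65·0.5385 / (0.65·0.5385 + 0.8·0.4615) ≈ 0.4866
After a satellite scan='clear': P(storm) = 0.8·0.4866 / (0.8·0.4866 + 0.9·0.5134) ≈ 0.4573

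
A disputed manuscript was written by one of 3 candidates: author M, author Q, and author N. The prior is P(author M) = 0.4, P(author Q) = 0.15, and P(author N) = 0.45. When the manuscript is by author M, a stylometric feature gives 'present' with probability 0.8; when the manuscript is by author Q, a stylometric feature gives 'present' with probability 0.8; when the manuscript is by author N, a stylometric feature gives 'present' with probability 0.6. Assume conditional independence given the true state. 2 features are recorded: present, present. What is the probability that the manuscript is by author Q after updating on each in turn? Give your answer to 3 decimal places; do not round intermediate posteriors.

After 'present': normaliser = 0.8·0.4000 + 0.8·0.1500 + 0.6·0.4500; P(author M) ≈ 0.4507, P(author Q) ≈ 0.1690, P(author N) ≈ 0.3803
After 'present': normaliser = 0.8·0.4507 + 0.8·0.1690 + 0.6·0.3803; P(author M) ≈ 0.4981, P(author Q) ≈ 0.1868, P(author N) ≈ 0.3152

0.187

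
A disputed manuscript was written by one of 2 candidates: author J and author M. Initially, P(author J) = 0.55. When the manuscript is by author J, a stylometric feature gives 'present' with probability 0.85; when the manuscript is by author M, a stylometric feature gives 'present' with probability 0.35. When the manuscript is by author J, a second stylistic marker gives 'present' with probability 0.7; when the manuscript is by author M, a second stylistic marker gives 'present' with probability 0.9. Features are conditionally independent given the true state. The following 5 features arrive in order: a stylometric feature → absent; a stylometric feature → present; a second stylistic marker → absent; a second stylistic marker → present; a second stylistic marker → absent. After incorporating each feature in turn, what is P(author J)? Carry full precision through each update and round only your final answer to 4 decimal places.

0.8274

Each posterior becomes the prior for the next update.
After a stylometric feature='absent': P(author J) = 0.15·0.5500 / (0.15·0.5500 + 0.65·0.4500) ≈ 0.2200
After a stylometric feature='present': P(author J) = 0.85·0.2200 / (0.85·0.2200 + 0.35·0.7800) ≈ 0.4065
After a second stylistic marker='absent': P(author J) = 0.3·0.4065 / (0.3·0.4065 + 0.1·0.5935) ≈ 0.6727
After a second stylistic marker='present': P(author J) = 0.7·0.6727 / (0.7·0.6727 + 0.9·0.3273) ≈ 0.6151
After a second stylistic marker='absent': P(author J) = 0.3·0.6151 / (0.3·0.6151 + 0.1·0.3849) ≈ 0.8274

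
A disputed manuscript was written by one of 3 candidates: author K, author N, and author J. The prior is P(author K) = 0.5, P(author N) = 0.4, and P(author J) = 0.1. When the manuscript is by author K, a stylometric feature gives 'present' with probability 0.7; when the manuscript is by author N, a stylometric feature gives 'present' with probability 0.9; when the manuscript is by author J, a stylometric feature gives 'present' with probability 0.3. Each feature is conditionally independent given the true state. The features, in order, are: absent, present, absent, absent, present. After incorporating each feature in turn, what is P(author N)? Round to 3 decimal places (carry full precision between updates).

After 'absent': normaliser = 0.3·0.5000 + 0.1·0.4000 + 0.7·0.1000; P(author K) ≈ 0.5769, P(author N) ≈ 0.1538, P(author J) ≈ 0.2692
After 'present': normaliser = 0.7·0.5769 + 0.9·0.1538 + 0.3·0.2692; P(author K) ≈ 0.6481, P(author N) ≈ 0.2222, P(author J) ≈ 0.1296
After 'absent': normaliser = 0.3·0.6481 + 0.1·0.2222 + 0.7·0.1296; P(author K) ≈ 0.6325, P(author N) ≈ 0.0723, P(author J) ≈ 0.2952
After 'absent': normaliser = 0.3·0.6325 + 0.1·0.0723 + 0.7·0.2952; P(author K) ≈ 0.4701, P(author N) ≈ 0.0179, P(author J) ≈ 0.5119
After 'present': normaliser = 0.7·0.4701 + 0.9·0.0179 + 0.3·0.5119; P(author K) ≈ 0.6598, P(author N) ≈ 0.0323, P(author J) ≈ 0.3079

0.032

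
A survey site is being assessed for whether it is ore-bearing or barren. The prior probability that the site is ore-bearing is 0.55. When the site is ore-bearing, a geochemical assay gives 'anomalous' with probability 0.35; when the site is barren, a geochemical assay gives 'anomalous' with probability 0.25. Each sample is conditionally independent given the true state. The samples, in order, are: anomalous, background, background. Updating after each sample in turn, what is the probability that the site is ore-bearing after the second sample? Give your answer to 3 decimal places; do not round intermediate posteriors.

0.597

After 'anomalous': P(ore) = 0.35·0.5500 / (0.35·0.5500 + 0.25·0.4500) ≈ 0.6311
After 'background': P(ore) = 0.65·0.6311 / (0.65·0.6311 + 0.75·0.3689) ≈ 0.5973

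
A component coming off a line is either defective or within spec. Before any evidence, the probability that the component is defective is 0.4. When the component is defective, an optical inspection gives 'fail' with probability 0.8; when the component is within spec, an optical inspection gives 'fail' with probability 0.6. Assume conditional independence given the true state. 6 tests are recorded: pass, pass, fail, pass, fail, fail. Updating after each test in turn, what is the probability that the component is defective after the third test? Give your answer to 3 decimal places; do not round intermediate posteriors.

0.182

After 'pass': P(defective) = 0.2·0.4000 / (0.2·0.4000 + 0.4·0.6000) ≈ 0.2500
After 'pass': P(defective) = 0.2·0.2500 / (0.2·0.2500 + 0.4·0.7500) ≈ 0.1429
After 'fail': P(defective) = 0.8·0.1429 / (0.8·0.1429 + 0.6·0.8571) ≈ 0.1818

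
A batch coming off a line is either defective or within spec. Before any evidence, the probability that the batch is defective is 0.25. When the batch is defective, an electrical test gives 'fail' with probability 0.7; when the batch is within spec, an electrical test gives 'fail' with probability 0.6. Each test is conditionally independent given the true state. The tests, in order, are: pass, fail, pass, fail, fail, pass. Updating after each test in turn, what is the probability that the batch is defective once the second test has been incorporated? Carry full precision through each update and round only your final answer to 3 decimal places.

0.226

After 'pass': P(defective) = 0.3·0.2500 / (0.3·0.2500 + 0.4·0.7500) ≈ 0.2000
After 'fail': P(defective) = 0.7·0.2000 / (0.7·0.2000 + 0.6·0.8000) ≈ 0.2258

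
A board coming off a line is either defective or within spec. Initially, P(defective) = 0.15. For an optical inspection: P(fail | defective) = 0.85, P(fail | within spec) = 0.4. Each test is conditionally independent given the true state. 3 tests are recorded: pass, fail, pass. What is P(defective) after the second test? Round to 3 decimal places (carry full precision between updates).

After 'pass': P(defective) = 0.15·0.1500 / (0.15·0.1500 + 0.6·0.8500) ≈ 0.0423
After 'fail': P(defective) = 0.85·0.0423 / (0.85·0.0423 + 0.4·0.9577) ≈ 0.0857

0.086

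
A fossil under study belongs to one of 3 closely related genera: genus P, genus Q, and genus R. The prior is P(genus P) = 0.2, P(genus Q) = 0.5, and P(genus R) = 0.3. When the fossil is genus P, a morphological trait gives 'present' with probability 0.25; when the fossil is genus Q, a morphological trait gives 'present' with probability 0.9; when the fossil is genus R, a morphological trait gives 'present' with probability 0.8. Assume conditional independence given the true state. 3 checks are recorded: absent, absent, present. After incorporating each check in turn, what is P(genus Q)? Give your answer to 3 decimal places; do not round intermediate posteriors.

After 'absent': normaliser = 0.75·0.2000 + 0.1·0.5000 + 0.2·0.3000; P(genus P) ≈ 0.5769, P(genus Q) ≈ 0.1923, P(genus R) ≈ 0.2308
After 'absent': normaliser = 0.75·0.5769 + 0.1·0.1923 + 0.2·0.2308; P(genus P) ≈ 0.8687, P(genus Q) ≈ 0.0386, P(genus R) ≈ 0.0927
After 'present': normaliser = 0.25·0.8687 + 0.9·0.0386 + 0.8·0.0927; P(genus P) ≈ 0.6661, P(genus Q) ≈ 0.1066, P(genus R) ≈ 0.2274

0.107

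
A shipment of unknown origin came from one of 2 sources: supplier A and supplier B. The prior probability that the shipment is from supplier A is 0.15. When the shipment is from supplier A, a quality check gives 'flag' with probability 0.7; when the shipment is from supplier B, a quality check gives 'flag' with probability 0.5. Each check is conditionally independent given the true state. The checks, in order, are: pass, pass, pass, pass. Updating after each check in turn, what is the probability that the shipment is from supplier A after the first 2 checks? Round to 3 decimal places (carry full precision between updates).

0.060

After 'pass': P(supplier A) = 0.3·0.1500 / (0.3·0.1500 + 0.5·0.8500) ≈ 0.0957
After 'pass': P(supplier A) = 0.3·0.0957 / (0.3·0.0957 + 0.5·0.9043) ≈ 0.0597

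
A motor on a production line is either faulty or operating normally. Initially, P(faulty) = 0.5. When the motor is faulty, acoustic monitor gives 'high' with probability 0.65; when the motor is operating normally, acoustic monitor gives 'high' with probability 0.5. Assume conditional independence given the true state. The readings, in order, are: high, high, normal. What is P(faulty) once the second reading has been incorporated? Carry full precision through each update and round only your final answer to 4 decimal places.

After 'high': P(faulty) = 0.65·0.5000 / (0.65·0.5000 + 0.5·0.5000) ≈ 0.5652
After 'high': P(faulty) = 0.65·0.5652 / (0.65·0.5652 + 0.5·0.4348) ≈ 0.6283

0.6283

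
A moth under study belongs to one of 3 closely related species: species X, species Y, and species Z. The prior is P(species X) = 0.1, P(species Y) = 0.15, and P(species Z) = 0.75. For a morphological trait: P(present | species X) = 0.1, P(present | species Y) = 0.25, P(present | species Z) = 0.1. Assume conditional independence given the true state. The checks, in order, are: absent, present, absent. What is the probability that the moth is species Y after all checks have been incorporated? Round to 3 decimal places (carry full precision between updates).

0.235

After 'absent': normaliser = 0.9·0.1000 + 0.75·0.1500 + 0.9·0.7500; P(species X) ≈ 0.1026, P(species Y) ≈ 0.1282, P(species Z) ≈ 0.7692
After 'present': normaliser = 0.1·0.1026 + 0.25·0.1282 + 0.1·0.7692; P(species X) ≈ 0.0860, P(species Y) ≈ 0.2688, P(species Z) ≈ 0.6452
After 'absent': normaliser = 0.9·0.0860 + 0.75·0.2688 + 0.9·0.6452; P(species X) ≈ 0.0901, P(species Y) ≈ 0.2345, P(species Z) ≈ 0.6754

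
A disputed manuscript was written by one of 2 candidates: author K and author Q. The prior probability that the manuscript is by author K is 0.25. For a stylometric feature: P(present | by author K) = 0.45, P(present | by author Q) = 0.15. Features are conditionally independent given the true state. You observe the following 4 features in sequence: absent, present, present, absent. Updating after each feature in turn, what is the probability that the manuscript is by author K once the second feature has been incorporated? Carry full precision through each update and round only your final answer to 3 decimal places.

After 'absent': P(author K) = 0.55·0.2500 / (0.55·0.2500 + 0.85·0.7500) ≈ 0.1774
After 'present': P(author K) = 0.45·0.1774 / (0.45·0.1774 + 0.15·0.8226) ≈ 0.3929

0.393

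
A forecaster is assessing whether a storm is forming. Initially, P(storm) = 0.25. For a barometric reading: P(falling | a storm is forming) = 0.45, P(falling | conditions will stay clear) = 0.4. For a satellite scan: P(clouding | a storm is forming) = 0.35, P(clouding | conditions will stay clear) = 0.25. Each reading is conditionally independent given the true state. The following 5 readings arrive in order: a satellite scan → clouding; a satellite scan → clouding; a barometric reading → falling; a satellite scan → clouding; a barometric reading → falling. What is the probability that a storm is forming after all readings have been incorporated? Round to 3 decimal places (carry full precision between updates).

Apply Bayes' rule sequentially, carrying P(storm) forward.
After a satellite scan='clouding': P(storm) = 0.35·0.2500 / (0.35·0.2500 + 0.25·0.7500) ≈ 0.3182
After a satellite scan='clouding': P(storm) = 0.35·0.3182 / (0.35·0.3182 + 0.25·0.6818) ≈ 0.3952
After a barometric reading='falling': P(storm) = 0.45·0.3952 / (0.45·0.3952 + 0.4·0.6048) ≈ 0.4236
After a satellite scan='clouding': P(storm) = 0.35·0.4236 / (0.35·0.4236 + 0.25·0.5764) ≈ 0.5071
After a barometric reading='falling': P(storm) = 0.45·0.5071 / (0.45·0.5071 + 0.4·0.4929) ≈ 0.5365

0.537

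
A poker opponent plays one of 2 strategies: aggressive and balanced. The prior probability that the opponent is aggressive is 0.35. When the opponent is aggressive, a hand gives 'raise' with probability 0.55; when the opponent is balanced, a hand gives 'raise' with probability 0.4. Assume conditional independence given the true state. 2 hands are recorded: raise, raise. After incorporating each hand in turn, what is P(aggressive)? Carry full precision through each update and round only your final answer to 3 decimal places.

0.504

Apply Bayes' rule sequentially, carrying P(aggressive) forward.
After 'raise': P(aggressive) = 0.55·0.3500 / (0.55·0.3500 + 0.4·0.6500) ≈ 0.4254
After 'raise': P(aggressive) = 0.55·0.4254 / (0.55·0.4254 + 0.4·0.5746) ≈ 0.5045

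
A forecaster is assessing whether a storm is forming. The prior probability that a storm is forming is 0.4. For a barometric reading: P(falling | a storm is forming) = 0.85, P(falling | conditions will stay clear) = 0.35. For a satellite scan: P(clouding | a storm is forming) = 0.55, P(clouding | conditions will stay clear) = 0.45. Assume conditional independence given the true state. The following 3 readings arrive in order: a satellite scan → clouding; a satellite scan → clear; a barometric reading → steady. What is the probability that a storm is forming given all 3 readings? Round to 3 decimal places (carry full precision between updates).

0.133

Each posterior becomes the prior for the next update.
After a satellite scan='clouding': P(storm) = 0.55·0.4000 / (0.55·0.4000 + 0.45·0.6000) ≈ 0.4490
After a satellite scan='clear': P(storm) = 0.45·0.4490 / (0.45·0.4490 + 0.55·0.5510) ≈ 0.4000
After a barometric reading='steady': P(storm) = 0.15·0.4000 / (0.15·0.4000 + 0.65·0.6000) ≈ 0.1333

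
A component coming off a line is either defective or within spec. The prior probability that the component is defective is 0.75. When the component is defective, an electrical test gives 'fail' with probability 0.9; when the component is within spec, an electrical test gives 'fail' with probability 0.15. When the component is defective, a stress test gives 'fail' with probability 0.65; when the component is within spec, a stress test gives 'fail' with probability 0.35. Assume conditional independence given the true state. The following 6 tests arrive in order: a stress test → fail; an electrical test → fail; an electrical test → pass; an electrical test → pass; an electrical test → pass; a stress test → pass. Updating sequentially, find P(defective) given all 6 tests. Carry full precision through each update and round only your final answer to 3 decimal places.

After a stress test='fail': P(defective) = 0.65·0.7500 / (0.65·0.7500 + 0.35·0.2500) ≈ 0.8478
After an electrical test='fail': P(defective) = 0.9·0.8478 / (0.9·0.8478 + 0.15·0.1522) ≈ 0.9710
After an electrical test='pass': P(defective) = 0.1·0.9710 / (0.1·0.9710 + 0.85·0.0290) ≈ 0.7973
After an electrical test='pass': P(defective) = 0.1·0.7973 / (0.1·0.7973 + 0.85·0.2027) ≈ 0.3163
After an electrical test='pass': P(defective) = 0.1·0.3163 / (0.1·0.3163 + 0.85·0.6837) ≈ 0.0516
After a stress test='pass': P(defective) = 0.35·0.0516 / (0.35·0.0516 + 0.65·0.9484) ≈ 0.0285

0.028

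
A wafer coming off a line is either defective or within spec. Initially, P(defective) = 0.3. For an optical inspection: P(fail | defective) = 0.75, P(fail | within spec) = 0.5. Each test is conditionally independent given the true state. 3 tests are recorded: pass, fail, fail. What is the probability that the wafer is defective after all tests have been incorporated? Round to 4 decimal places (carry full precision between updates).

After 'pass': P(defective) = 0.25·0.3000 / (0.25·0.3000 + 0.5·0.7000) ≈ 0.1765
After 'fail': P(defective) = 0.75·0.1765 / (0.75·0.1765 + 0.5·0.8235) ≈ 0.2432
After 'fail': P(defective) = 0.75·0.2432 / (0.75·0.2432 + 0.5·0.7568) ≈ 0.3253

0.3253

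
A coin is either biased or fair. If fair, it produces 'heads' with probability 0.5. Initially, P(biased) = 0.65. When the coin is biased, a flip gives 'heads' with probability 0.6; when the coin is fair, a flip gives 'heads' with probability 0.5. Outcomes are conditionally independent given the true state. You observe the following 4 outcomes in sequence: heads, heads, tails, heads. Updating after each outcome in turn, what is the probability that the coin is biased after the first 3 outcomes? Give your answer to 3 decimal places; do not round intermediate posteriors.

0.681

After 'heads': P(biased) = 0.6·0.6500 / (0.6·0.6500 + 0.5·0.3500) ≈ 0.6903
After 'heads': P(biased) = 0.6·0.6903 / (0.6·0.6903 + 0.5·0.3097) ≈ 0.7278
After 'tails': P(biased) = 0.4·0.7278 / (0.4·0.7278 + 0.5·0.2722) ≈ 0.6815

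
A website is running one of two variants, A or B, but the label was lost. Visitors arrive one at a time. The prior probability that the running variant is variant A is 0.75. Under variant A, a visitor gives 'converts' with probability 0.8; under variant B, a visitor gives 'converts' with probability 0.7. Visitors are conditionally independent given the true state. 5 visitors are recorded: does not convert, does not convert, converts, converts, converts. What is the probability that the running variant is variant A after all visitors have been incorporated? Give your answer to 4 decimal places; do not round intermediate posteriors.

Each posterior becomes the prior for the next update.
After 'does not convert': P(A) = 0.2·0.7500 / (0.2·0.7500 + 0.3·0.2500) ≈ 0.6667
After 'does not convert': P(A) = 0.2·0.6667 / (0.2·0.6667 + 0.3·0.3333) ≈ 0.5714
After 'converts': P(A) = 0.8·0.5714 / (0.8·0.5714 + 0.7·0.4286) ≈ 0.6038
After 'converts': P(A) = 0.8·0.6038 / (0.8·0.6038 + 0.7·0.3962) ≈ 0.6352
After 'converts': P(A) = 0.8·0.6352 / (0.8·0.6352 + 0.7·0.3648) ≈ 0.6656

0.6656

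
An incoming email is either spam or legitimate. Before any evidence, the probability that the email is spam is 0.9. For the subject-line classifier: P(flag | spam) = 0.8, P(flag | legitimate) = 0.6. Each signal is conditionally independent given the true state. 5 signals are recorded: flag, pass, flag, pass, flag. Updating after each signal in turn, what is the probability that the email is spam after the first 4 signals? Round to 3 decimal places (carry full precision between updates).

0.800

Apply Bayes' rule sequentially, carrying P(spam) forward.
After 'flag': P(spam) = 0.8·0.9000 / (0.8·0.9000 + 0.6·0.1000) ≈ 0.9231
After 'pass': P(spam) = 0.2·0.9231 / (0.2·0.9231 + 0.4·0.0769) ≈ 0.8571
After 'flag': P(spam) = 0.8·0.8571 / (0.8·0.8571 + 0.6·0.1429) ≈ 0.8889
After 'pass': P(spam) = 0.2·0.8889 / (0.2·0.8889 + 0.4·0.1111) ≈ 0.8000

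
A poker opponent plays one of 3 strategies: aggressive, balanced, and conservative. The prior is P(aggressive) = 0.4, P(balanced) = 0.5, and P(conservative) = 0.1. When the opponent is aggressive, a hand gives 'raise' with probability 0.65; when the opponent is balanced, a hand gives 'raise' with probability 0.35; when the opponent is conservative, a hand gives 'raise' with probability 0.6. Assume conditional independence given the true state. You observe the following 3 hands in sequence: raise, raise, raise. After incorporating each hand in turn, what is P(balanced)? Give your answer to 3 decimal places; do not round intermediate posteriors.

After 'raise': normaliser = 0.65·0.4000 + 0.35·0.5000 + 0.6·0.1000; P(aggressive) ≈ 0.5253, P(balanced) ≈ 0.3535, P(conservative) ≈ 0.1212
After 'raise': normaliser = 0.65·0.5253 + 0.35·0.3535 + 0.6·0.1212; P(aggressive) ≈ 0.6347, P(balanced) ≈ 0.2300, P(conservative) ≈ 0.1352
After 'raise': normaliser = 0.65·0.6347 + 0.35·0.2300 + 0.6·0.1352; P(aggressive) ≈ 0.7185, P(balanced) ≈ 0.1402, P(conservative) ≈ 0.1413

0.140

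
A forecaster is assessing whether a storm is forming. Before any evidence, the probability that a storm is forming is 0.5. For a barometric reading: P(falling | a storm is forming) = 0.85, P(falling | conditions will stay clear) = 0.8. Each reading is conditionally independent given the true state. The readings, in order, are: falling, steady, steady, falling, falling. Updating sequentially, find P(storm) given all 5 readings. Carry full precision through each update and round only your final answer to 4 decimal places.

0.4029

After 'falling': P(storm) = 0.85·0.5000 / (0.85·0.5000 + 0.8·0.5000) ≈ 0.5152
After 'steady': P(storm) = 0.15·0.5152 / (0.15·0.5152 + 0.2·0.4848) ≈ 0.4435
After 'steady': P(storm) = 0.15·0.4435 / (0.15·0.4435 + 0.2·0.5565) ≈ 0.3741
After 'falling': P(storm) = 0.85·0.3741 / (0.85·0.3741 + 0.8·0.6259) ≈ 0.3884
After 'falling': P(storm) = 0.85·0.3884 / (0.85·0.3884 + 0.8·0.6116) ≈ 0.4029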